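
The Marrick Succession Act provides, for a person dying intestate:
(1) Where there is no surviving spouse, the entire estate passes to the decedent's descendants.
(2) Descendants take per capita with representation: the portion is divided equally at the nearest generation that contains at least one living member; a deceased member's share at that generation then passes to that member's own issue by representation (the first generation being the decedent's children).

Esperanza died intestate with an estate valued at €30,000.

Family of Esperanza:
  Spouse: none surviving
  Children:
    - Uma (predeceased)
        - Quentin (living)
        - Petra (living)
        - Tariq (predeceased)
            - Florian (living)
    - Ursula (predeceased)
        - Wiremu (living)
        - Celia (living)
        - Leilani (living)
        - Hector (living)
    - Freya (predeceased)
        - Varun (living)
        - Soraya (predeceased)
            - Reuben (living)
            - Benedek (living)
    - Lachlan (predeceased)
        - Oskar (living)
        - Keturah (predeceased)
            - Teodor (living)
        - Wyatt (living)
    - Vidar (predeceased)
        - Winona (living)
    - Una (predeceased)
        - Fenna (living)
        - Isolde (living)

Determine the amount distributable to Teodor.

The entire €30,000 passes to the descendants.
No child survives, so the initial division is made at the grandchildren's generation.
That amount (€30,000) is divided into 15 shares of €2,000: Quentin, Petra, Wiremu, Celia, Leilani, Hector, Varun, Oskar, Wyatt, Winona, Fenna, and Isolde each take €2,000; Tariq's €2,000 share passes to Tariq's issue; Soraya's €2,000 share passes to Soraya's issue; Keturah's €2,000 share passes to Keturah's issue.
Tariq's share (€2,000) passes entirely to Florian.
Soraya's share (€2,000) is divided into 2 shares of €1,000: Reuben and Benedek each take €1,000.
Keturah's share (€2,000) passes entirely to Teodor.

Teodor receives €2,000.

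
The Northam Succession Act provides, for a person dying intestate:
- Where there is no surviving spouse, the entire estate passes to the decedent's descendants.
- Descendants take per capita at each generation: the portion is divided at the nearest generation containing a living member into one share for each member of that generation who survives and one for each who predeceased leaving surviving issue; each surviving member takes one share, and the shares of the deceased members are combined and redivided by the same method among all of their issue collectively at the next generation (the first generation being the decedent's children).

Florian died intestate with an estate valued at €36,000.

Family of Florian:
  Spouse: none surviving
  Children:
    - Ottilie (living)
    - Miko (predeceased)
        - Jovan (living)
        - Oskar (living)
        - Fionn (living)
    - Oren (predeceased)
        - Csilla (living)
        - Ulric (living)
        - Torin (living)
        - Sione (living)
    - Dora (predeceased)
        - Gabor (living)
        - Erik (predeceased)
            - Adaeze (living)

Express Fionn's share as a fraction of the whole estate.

The entire €36,000 passes to the descendants.
That amount (€36,000) is divided at the children's generation into 4 shares of €9,000. Ottilie takes €9,000. The 3 shares of the deceased (Miko, Oren, and Dora) are combined into a pool of €27,000.
That pool (€27,000) is divided at the grandchildren's generation into 9 shares of €3,000. Jovan, Oskar, Fionn, Csilla, Ulric, Torin, Sione, and Gabor each take €3,000. The remaining share for the deceased Erik (€3,000) is carried to the next generation.
That pool (€3,000) passes entirely to Adaeze, the sole taker at the great-grandchildren's generation.

Fionn receives 1/12 of the estate.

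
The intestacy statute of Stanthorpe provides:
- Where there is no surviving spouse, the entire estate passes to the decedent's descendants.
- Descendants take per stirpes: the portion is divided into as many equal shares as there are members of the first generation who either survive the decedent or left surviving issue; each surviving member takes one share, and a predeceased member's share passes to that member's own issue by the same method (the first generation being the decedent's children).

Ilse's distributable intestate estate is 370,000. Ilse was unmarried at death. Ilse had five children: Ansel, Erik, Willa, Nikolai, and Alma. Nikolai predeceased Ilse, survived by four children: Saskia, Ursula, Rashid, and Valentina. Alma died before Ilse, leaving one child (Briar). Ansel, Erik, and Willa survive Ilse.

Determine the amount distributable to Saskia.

Saskia receives 18,500.

The entire 370,000 passes to the descendants.
That amount (370,000) is divided into 5 shares of 74,000: Ansel, Erik, and Willa each take 74,000; Nikolai's 74,000 share passes to Nikolai's issue; Alma's 74,000 share passes to Alma's issue.
Nikolai's share (74,000) is divided into 4 shares of 18,500: Saskia, Ursula, Rashid, and Valentina each take 18,500.
Alma's share (74,000) passes entirely to Briar.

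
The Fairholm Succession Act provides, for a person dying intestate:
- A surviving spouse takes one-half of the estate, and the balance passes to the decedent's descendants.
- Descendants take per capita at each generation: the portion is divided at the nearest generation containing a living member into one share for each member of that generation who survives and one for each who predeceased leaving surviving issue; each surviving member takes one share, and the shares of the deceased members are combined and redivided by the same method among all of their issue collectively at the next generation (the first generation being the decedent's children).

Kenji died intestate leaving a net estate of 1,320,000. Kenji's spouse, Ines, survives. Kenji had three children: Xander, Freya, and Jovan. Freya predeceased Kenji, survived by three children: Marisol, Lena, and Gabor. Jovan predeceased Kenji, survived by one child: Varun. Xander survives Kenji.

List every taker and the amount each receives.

Ines takes one-half of 1,320,000 = 660,000. The remaining 660,000 passes to the descendants.
The descendants' portion (660,000) is divided at the children's generation into 3 shares of 220,000. Xander takes 220,000. The 2 shares of the deceased (Freya and Jovan) are combined into a pool of 440,000.
That pool (440,000) is divided at the grandchildren's generation equally among Marisol, Lena, Gabor, and Varun: 110,000 each.

Ines: 660,000; Xander: 220,000; Marisol: 110,000; Lena: 110,000; Gabor: 110,000; Varun: 110,000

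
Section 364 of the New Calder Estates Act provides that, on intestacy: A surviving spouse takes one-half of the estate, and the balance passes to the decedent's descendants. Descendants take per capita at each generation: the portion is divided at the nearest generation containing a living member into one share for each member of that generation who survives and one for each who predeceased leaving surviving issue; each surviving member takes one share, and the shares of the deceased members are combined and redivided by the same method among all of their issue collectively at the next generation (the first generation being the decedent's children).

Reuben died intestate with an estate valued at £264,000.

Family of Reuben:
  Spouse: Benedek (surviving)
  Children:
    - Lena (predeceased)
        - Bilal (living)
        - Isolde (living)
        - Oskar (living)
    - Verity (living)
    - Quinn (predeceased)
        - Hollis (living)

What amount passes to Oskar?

Benedek takes one-half of £264,000 = £132,000. The remaining £132,000 passes to the descendants.
The descendants' portion (£132,000) is divided at the children's generation into 3 shares of £44,000. Verity takes £44,000. The 2 shares of the deceased (Lena and Quinn) are combined into a pool of £88,000.
That pool (£88,000) is divided at the grandchildren's generation equally among Bilal, Isolde, Oskar, and Hollis: £22,000 each.

Oskar receives £22,000.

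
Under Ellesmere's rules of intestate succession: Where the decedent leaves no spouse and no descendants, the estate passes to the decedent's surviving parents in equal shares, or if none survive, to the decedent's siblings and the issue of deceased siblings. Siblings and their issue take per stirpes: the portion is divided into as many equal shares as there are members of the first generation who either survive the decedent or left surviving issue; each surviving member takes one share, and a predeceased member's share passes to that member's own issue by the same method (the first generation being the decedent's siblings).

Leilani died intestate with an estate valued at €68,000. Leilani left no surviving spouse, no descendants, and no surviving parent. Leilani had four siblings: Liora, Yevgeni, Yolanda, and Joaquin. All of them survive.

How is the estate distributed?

The entire €68,000 passes to the siblings and their issue.
That amount (€68,000) is divided into 4 shares of €17,000: Liora, Yevgeni, Yolanda, and Joaquin each take €17,000.

Liora: €17,000; Yevgeni: €17,000; Yolanda: €17,000; Joaquin: €17,000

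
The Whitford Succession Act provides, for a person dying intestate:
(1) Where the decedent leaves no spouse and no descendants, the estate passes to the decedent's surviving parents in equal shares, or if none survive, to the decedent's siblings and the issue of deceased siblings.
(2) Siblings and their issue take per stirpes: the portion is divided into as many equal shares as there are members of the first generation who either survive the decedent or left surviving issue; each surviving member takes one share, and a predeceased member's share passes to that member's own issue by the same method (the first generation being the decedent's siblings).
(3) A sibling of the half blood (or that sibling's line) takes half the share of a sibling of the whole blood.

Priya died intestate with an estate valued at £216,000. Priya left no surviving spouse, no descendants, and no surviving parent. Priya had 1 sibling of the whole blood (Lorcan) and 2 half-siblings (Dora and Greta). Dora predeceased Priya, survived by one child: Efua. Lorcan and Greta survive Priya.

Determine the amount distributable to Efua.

Efua receives £54,000.

The entire £216,000 passes to the siblings and their issue.
Counting each half-blood sibling's line as half a unit, there are 2 units in £216,000, so one unit is £108,000. Whole-blood lines (Lorcan) take £108,000 each; half-blood lines (Dora and Greta) take £54,000 each.
Dora's share (£54,000) passes entirely to Efua.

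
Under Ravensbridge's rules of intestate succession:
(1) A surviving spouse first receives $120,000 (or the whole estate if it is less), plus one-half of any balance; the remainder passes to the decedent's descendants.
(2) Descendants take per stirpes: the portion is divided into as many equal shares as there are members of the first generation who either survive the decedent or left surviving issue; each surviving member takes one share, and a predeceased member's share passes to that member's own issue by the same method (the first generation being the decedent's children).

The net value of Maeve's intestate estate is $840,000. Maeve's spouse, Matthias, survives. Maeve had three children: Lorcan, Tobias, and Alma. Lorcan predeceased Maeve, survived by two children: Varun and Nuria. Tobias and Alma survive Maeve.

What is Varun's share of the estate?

Varun receives $60,000.

Matthias first takes $120,000, leaving a balance of $720,000. Matthias then takes one-half of the balance ($360,000), for a total of $480,000. The remaining $360,000 passes to the descendants.
The descendants' portion ($360,000) is divided into 3 shares of $120,000: Tobias and Alma each take $120,000; Lorcan's $120,000 share passes to Lorcan's issue.
Lorcan's share ($120,000) is divided into 2 shares of $60,000: Varun and Nuria each take $60,000.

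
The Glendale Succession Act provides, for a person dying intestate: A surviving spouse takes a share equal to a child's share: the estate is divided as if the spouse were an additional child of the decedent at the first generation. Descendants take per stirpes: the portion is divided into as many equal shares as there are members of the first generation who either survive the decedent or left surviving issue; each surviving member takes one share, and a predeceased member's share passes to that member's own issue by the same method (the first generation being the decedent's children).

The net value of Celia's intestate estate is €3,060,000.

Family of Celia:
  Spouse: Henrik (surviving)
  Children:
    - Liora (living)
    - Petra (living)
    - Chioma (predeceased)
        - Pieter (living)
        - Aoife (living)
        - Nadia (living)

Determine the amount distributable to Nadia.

The spouse counts as an additional share at the children's level, so there are 4 primary shares of €765,000. Henrik takes one such share (€765,000).
The children's combined portion (€2,295,000) is divided into 3 shares of €765,000: Liora and Petra each take €765,000; Chioma's €765,000 share passes to Chioma's issue.
Chioma's share (€765,000) is divided into 3 shares of €255,000: Pieter, Aoife, and Nadia each take €255,000.

Nadia receives €255,000.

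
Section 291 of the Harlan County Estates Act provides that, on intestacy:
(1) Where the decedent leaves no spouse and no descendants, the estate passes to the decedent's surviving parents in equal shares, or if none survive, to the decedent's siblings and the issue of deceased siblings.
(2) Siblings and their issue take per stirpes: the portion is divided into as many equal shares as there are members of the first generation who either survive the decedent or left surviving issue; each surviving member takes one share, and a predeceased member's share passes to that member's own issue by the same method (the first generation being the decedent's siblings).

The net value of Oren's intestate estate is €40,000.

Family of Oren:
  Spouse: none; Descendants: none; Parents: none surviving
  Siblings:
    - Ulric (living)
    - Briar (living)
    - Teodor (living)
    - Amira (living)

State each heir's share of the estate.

The entire €40,000 passes to the siblings and their issue.
That amount (€40,000) is divided into 4 shares of €10,000: Ulric, Briar, Teodor, and Amira each take €10,000.

Ulric: €10,000; Briar: €10,000; Teodor: €10,000; Amira: €10,000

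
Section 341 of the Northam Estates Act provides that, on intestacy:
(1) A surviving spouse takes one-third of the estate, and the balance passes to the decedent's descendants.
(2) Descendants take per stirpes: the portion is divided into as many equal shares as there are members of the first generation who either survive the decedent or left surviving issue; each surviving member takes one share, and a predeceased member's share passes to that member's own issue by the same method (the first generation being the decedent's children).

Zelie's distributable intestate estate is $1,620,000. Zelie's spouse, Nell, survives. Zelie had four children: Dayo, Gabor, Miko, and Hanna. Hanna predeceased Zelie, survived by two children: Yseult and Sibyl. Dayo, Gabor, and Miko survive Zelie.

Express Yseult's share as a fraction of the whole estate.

Nell takes one-third of $1,620,000 = $540,000. The remaining $1,080,000 passes to the descendants.
The descendants' portion ($1,080,000) is divided into 4 shares of $270,000: Dayo, Gabor, and Miko each take $270,000; Hanna's $270,000 share passes to Hanna's issue.
Hanna's share ($270,000) is divided into 2 shares of $135,000: Yseult and Sibyl each take $135,000.

Yseult receives 1/12 of the estate.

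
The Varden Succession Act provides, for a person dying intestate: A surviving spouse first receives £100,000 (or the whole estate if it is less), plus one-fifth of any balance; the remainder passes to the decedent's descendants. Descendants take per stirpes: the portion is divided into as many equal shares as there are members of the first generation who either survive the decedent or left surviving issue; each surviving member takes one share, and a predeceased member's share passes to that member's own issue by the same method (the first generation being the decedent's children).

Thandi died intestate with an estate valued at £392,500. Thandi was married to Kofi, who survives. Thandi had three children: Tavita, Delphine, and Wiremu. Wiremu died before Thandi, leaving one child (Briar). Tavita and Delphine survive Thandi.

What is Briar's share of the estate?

Briar receives £78,000.

Kofi first takes £100,000, leaving a balance of £292,500. Kofi then takes one-fifth of the balance (£58,500), for a total of £158,500. The remaining £234,000 passes to the descendants.
The descendants' portion (£234,000) is divided into 3 shares of £78,000: Tavita and Delphine each take £78,000; Wiremu's £78,000 share passes to Wiremu's issue.
Wiremu's share (£78,000) passes entirely to Briar.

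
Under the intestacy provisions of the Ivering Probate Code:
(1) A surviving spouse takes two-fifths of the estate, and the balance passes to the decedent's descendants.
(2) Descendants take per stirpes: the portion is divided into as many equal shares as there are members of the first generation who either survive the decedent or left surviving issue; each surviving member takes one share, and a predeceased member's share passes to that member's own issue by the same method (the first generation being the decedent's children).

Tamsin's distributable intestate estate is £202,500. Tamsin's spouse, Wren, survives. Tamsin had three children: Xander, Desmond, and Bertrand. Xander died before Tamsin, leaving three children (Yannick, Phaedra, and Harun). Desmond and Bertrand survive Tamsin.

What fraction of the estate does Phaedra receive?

Phaedra receives 1/15 of the estate.

Wren takes two-fifths of £202,500 = £81,000. The remaining £121,500 passes to the descendants.
The descendants' portion (£121,500) is divided into 3 shares of £40,500: Desmond and Bertrand each take £40,500; Xander's £40,500 share passes to Xander's issue.
Xander's share (£40,500) is divided into 3 shares of £13,500: Yannick, Phaedra, and Harun each take £13,500.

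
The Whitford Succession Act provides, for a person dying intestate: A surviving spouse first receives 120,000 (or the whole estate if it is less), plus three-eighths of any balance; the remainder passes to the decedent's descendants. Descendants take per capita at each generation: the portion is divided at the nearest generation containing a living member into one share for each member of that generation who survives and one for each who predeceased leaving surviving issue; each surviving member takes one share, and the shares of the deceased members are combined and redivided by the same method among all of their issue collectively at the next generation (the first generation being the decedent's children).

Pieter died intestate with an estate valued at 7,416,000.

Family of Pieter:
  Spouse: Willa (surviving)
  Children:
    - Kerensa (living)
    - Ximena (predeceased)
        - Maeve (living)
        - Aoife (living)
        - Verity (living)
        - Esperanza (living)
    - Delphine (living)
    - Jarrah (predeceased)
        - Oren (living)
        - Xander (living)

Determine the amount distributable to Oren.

Oren receives 380,000.

Willa first takes 120,000, leaving a balance of 7,296,000. Willa then takes three-eighths of the balance (2,736,000), for a total of 2,856,000. The remaining 4,560,000 passes to the descendants.
The descendants' portion (4,560,000) is divided at the children's generation into 4 shares of 1,140,000. Kerensa and Delphine each take 1,140,000. The 2 shares of the deceased (Ximena and Jarrah) are combined into a pool of 2,280,000.
That pool (2,280,000) is divided at the grandchildren's generation equally among Maeve, Aoife, Verity, Esperanza, Oren, and Xander: 380,000 each.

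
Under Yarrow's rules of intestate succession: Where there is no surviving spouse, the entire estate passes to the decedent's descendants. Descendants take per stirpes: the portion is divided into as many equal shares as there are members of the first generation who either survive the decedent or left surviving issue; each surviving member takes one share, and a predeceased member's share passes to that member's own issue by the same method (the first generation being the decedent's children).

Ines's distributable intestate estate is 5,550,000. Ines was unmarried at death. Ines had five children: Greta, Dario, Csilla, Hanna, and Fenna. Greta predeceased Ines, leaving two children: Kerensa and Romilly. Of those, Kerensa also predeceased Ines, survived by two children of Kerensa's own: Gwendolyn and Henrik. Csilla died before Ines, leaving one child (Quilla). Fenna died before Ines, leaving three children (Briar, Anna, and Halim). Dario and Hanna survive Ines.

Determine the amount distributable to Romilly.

The entire 5,550,000 passes to the descendants.
That amount (5,550,000) is divided into 5 shares of 1,110,000: Dario and Hanna each take 1,110,000; Greta's 1,110,000 share passes to Greta's issue; Csilla's 1,110,000 share passes to Csilla's issue; Fenna's 1,110,000 share passes to Fenna's issue.
Greta's share (1,110,000) is divided into 2 shares of 555,000: Romilly takes 555,000; Kerensa's 555,000 share passes to Kerensa's issue.
Kerensa's share (555,000) is divided into 2 shares of 277,500: Gwendolyn and Henrik each take 277,500.
Csilla's share (1,110,000) passes entirely to Quilla.
Fenna's share (1,110,000) is divided into 3 shares of 370,000: Briar, Anna, and Halim each take 370,000.

Romilly receives 555,000.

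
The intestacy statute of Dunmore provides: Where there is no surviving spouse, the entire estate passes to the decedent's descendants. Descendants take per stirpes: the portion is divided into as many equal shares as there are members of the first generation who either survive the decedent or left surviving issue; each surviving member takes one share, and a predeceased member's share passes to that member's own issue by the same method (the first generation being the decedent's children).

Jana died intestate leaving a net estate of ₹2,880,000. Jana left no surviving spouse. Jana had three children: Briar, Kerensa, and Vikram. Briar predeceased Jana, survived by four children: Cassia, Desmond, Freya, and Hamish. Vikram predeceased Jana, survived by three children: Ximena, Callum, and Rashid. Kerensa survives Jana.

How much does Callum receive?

Callum receives ₹320,000.

The entire ₹2,880,000 passes to the descendants.
That amount (₹2,880,000) is divided into 3 shares of ₹960,000: Kerensa takes ₹960,000; Briar's ₹960,000 share passes to Briar's issue; Vikram's ₹960,000 share passes to Vikram's issue.
Briar's share (₹960,000) is divided into 4 shares of ₹240,000: Cassia, Desmond, Freya, and Hamish each take ₹240,000.
Vikram's share (₹960,000) is divided into 3 shares of ₹320,000: Ximena, Callum, and Rashid each take ₹320,000.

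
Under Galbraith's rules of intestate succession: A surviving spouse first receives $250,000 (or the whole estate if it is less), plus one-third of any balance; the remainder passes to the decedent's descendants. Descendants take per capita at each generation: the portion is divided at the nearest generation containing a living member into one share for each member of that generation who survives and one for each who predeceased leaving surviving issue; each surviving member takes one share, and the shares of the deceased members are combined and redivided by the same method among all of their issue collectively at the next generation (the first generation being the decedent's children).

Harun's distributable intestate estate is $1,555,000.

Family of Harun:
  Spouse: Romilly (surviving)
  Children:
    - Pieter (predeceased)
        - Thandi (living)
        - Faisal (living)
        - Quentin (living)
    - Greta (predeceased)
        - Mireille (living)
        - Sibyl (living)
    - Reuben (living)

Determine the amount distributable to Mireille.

Mireille receives $116,000.

Romilly first takes $250,000, leaving a balance of $1,305,000. Romilly then takes one-third of the balance ($435,000), for a total of $685,000. The remaining $870,000 passes to the descendants.
The descendants' portion ($870,000) is divided at the children's generation into 3 shares of $290,000. Reuben takes $290,000. The 2 shares of the deceased (Pieter and Greta) are combined into a pool of $580,000.
That pool ($580,000) is divided at the grandchildren's generation equally among Thandi, Faisal, Quentin, Mireille, and Sibyl: $116,000 each.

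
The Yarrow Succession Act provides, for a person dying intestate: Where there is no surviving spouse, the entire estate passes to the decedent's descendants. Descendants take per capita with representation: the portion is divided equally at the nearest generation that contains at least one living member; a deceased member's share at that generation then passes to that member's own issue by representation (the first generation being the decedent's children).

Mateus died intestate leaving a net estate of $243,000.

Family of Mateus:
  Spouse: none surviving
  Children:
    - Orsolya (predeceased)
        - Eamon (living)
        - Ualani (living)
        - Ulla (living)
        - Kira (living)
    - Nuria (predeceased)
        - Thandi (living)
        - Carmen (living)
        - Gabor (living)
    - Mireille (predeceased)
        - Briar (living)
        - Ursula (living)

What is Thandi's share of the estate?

Thandi receives $27,000.

The entire $243,000 passes to the descendants.
No child survives, so the initial division is made at the grandchildren's generation.
That amount ($243,000) is divided into 9 shares of $27,000: Eamon, Ualani, Ulla, Kira, Thandi, Carmen, Gabor, Briar, and Ursula each take $27,000.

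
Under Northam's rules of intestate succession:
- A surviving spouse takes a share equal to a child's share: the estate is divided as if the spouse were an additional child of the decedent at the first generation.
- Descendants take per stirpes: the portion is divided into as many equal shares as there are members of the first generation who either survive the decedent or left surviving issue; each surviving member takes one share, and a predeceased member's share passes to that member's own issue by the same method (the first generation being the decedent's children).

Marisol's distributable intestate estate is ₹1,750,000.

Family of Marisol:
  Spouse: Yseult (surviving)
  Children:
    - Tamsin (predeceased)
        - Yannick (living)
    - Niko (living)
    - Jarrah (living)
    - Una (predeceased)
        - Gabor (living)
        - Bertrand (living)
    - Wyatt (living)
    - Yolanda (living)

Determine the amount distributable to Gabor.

The spouse counts as an additional share at the children's level, so there are 7 primary shares of ₹250,000. Yseult takes one such share (₹250,000).
The children's combined portion (₹1,500,000) is divided into 6 shares of ₹250,000: Niko, Jarrah, Wyatt, and Yolanda each take ₹250,000; Tamsin's ₹250,000 share passes to Tamsin's issue; Una's ₹250,000 share passes to Una's issue.
Tamsin's share (₹250,000) passes entirely to Yannick.
Una's share (₹250,000) is divided into 2 shares of ₹125,000: Gabor and Bertrand each take ₹125,000.

Gabor receives ₹125,000.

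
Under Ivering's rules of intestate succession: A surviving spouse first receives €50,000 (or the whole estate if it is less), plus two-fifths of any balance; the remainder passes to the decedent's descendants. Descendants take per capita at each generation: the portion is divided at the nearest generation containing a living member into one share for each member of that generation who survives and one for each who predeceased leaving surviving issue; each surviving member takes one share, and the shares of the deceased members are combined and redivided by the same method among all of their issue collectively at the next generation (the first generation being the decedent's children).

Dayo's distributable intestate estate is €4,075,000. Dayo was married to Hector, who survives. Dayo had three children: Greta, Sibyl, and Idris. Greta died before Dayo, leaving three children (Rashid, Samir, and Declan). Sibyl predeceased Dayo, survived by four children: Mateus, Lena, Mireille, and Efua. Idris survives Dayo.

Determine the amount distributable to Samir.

Hector first takes €50,000, leaving a balance of €4,025,000. Hector then takes two-fifths of the balance (€1,610,000), for a total of €1,660,000. The remaining €2,415,000 passes to the descendants.
The descendants' portion (€2,415,000) is divided at the children's generation into 3 shares of €805,000. Idris takes €805,000. The 2 shares of the deceased (Greta and Sibyl) are combined into a pool of €1,610,000.
That pool (€1,610,000) is divided at the grandchildren's generation equally among Rashid, Samir, Declan, Mateus, Lena, Mireille, and Efua: €230,000 each.

Samir receives €230,000.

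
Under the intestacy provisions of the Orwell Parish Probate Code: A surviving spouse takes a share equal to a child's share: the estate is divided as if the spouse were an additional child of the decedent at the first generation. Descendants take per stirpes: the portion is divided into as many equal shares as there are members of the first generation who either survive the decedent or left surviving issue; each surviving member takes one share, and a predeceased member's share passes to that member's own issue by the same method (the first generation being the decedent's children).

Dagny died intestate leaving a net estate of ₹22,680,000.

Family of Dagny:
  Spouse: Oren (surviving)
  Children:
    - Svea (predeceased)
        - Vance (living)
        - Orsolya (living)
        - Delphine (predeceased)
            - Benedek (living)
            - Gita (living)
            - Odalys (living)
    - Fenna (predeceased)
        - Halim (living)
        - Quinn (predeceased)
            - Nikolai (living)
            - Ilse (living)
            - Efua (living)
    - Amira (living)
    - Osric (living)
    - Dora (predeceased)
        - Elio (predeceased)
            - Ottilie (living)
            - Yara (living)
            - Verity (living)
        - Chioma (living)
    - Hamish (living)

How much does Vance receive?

Vance receives ₹1,080,000.

The spouse counts as an additional share at the children's level, so there are 7 primary shares of ₹3,240,000. Oren takes one such share (₹3,240,000).
The children's combined portion (₹19,440,000) is divided into 6 shares of ₹3,240,000: Amira, Osric, and Hamish each take ₹3,240,000; Svea's ₹3,240,000 share passes to Svea's issue; Fenna's ₹3,240,000 share passes to Fenna's issue; Dora's ₹3,240,000 share passes to Dora's issue.
Svea's share (₹3,240,000) is divided into 3 shares of ₹1,080,000: Vance and Orsolya each take ₹1,080,000; Delphine's ₹1,080,000 share passes to Delphine's issue.
Delphine's share (₹1,080,000) is divided into 3 shares of ₹360,000: Benedek, Gita, and Odalys each take ₹360,000.
Fenna's share (₹3,240,000) is divided into 2 shares of ₹1,620,000: Halim takes ₹1,620,000; Quinn's ₹1,620,000 share passes to Quinn's issue.
Quinn's share (₹1,620,000) is divided into 3 shares of ₹540,000: Nikolai, Ilse, and Efua each take ₹540,000.
Dora's share (₹3,240,000) is divided into 2 shares of ₹1,620,000: Chioma takes ₹1,620,000; Elio's ₹1,620,000 share passes to Elio's issue.
Elio's share (₹1,620,000) is divided into 3 shares of ₹540,000: Ottilie, Yara, and Verity each take ₹540,000.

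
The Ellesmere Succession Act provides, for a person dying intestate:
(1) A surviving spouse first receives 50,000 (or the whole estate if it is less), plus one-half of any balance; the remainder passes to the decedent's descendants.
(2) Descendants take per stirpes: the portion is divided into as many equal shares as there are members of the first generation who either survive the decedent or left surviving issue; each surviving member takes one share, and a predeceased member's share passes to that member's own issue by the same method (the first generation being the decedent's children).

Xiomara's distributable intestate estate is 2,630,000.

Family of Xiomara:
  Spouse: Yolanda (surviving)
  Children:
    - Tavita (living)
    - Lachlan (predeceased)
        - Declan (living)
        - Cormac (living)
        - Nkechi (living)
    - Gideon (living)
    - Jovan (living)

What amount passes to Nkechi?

Nkechi receives 107,500.

Yolanda first takes 50,000, leaving a balance of 2,580,000. Yolanda then takes one-half of the balance (1,290,000), for a total of 1,340,000. The remaining 1,290,000 passes to the descendants.
The descendants' portion (1,290,000) is divided into 4 shares of 322,500: Tavita, Gideon, and Jovan each take 322,500; Lachlan's 322,500 share passes to Lachlan's issue.
Lachlan's share (322,500) is divided into 3 shares of 107,500: Declan, Cormac, and Nkechi each take 107,500.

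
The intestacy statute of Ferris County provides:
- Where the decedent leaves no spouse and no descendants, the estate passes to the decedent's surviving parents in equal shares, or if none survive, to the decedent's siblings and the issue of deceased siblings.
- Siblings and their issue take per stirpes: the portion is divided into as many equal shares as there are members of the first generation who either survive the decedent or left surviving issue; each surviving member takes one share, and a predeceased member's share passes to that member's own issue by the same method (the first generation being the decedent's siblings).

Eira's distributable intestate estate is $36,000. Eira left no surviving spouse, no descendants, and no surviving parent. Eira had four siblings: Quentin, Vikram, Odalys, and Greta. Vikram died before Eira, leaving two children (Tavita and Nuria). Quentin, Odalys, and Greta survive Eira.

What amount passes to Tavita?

Tavita receives $4,500.

The entire $36,000 passes to the siblings and their issue.
That amount ($36,000) is divided into 4 shares of $9,000: Quentin, Odalys, and Greta each take $9,000; Vikram's $9,000 share passes to Vikram's issue.
Vikram's share ($9,000) is divided into 2 shares of $4,500: Tavita and Nuria each take $4,500.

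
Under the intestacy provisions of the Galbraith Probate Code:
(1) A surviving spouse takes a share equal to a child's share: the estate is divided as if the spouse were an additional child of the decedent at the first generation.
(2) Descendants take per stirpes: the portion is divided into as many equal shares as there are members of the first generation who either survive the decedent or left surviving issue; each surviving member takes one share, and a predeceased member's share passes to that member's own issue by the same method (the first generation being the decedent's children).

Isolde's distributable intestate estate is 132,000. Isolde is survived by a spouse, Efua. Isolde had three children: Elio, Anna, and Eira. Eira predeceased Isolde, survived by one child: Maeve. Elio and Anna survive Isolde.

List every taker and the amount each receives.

The spouse counts as an additional share at the children's level, so there are 4 primary shares of 33,000. Efua takes one such share (33,000).
The children's combined portion (99,000) is divided into 3 shares of 33,000: Elio and Anna each take 33,000; Eira's 33,000 share passes to Eira's issue.
Eira's share (33,000) passes entirely to Maeve.

Efua: 33,000; Elio: 33,000; Anna: 33,000; Maeve: 33,000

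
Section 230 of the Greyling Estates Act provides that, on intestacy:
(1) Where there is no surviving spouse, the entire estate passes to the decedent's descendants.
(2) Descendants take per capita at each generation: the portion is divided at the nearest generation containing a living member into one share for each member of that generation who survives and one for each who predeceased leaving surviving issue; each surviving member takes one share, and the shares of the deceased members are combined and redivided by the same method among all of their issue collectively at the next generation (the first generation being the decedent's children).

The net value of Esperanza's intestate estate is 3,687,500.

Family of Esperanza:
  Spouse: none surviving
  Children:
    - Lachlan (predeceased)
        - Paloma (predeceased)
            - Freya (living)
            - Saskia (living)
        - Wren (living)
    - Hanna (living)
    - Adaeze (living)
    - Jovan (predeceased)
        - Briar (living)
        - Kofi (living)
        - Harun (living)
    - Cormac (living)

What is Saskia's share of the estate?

Saskia receives 147,500.

The entire 3,687,500 passes to the descendants.
That amount (3,687,500) is divided at the children's generation into 5 shares of 737,500. Hanna, Adaeze, and Cormac each take 737,500. The 2 shares of the deceased (Lachlan and Jovan) are combined into a pool of 1,475,000.
That pool (1,475,000) is divided at the grandchildren's generation into 5 shares of 295,000. Wren, Briar, Kofi, and Harun each take 295,000. The remaining share for the deceased Paloma (295,000) is carried to the next generation.
That pool (295,000) is divided at the great-grandchildren's generation equally among Freya and Saskia: 147,500 each.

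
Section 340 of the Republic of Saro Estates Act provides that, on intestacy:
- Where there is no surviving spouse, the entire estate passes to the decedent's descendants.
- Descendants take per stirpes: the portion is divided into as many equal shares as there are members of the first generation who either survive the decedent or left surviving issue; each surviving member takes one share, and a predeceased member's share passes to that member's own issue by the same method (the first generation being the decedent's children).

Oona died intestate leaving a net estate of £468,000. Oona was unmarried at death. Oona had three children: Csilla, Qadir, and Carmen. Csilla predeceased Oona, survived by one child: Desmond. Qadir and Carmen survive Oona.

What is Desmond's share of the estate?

The entire £468,000 passes to the descendants.
That amount (£468,000) is divided into 3 shares of £156,000: Qadir and Carmen each take £156,000; Csilla's £156,000 share passes to Csilla's issue.
Csilla's share (£156,000) passes entirely to Desmond.

Desmond receives £156,000.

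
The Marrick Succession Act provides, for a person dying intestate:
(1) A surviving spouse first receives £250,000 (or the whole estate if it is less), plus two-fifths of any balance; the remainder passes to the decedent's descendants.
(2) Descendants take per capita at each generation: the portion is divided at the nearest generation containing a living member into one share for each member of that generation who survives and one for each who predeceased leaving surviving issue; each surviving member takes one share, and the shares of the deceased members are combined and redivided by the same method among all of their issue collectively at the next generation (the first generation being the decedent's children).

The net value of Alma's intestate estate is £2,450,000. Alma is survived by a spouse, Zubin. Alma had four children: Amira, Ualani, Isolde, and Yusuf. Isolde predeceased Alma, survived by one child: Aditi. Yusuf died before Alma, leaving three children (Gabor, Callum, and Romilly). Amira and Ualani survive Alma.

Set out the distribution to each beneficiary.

Zubin first takes £250,000, leaving a balance of £2,200,000. Zubin then takes two-fifths of the balance (£880,000), for a total of £1,130,000. The remaining £1,320,000 passes to the descendants.
The descendants' portion (£1,320,000) is divided at the children's generation into 4 shares of £330,000. Amira and Ualani each take £330,000. The 2 shares of the deceased (Isolde and Yusuf) are combined into a pool of £660,000.
That pool (£660,000) is divided at the grandchildren's generation equally among Aditi, Gabor, Callum, and Romilly: £165,000 each.

Zubin: £1,130,000; Amira: £330,000; Ualani: £330,000; Aditi: £165,000; Gabor: £165,000; Callum: £165,000; Romilly: £165,000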